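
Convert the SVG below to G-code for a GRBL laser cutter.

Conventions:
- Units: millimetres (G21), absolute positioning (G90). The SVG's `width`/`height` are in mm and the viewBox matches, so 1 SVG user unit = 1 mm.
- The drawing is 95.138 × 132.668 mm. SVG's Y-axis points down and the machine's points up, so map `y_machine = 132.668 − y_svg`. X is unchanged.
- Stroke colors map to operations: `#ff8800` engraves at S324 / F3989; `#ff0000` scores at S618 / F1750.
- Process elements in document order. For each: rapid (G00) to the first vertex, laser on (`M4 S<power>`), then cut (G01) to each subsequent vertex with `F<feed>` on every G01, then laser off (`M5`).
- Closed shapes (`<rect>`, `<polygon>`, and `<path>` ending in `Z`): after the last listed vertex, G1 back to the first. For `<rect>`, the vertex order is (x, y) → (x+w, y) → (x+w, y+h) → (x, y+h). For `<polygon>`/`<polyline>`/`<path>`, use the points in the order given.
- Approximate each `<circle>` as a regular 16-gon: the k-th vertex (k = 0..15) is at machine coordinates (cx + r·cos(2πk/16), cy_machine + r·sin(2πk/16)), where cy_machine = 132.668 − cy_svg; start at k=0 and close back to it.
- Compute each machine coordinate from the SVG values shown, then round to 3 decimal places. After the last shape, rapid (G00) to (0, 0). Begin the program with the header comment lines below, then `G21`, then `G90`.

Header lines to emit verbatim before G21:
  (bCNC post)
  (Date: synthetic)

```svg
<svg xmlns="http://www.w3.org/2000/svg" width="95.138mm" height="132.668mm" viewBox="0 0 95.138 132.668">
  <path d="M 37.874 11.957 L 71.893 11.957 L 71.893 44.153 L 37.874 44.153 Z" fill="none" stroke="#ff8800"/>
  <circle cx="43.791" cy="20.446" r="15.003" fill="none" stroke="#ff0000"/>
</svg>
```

(bCNC post)
(Date: synthetic)
G21
G90
G00 X37.874 Y120.711
M4 S324
G01 X71.893 Y120.711 F3989
G01 X71.893 Y88.515 F3989
G01 X37.874 Y88.515 F3989
G01 X37.874 Y120.711 F3989
M5
G00 X58.794 Y112.222
M4 S618
G01 X57.652 Y117.963 F1750
G01 X54.400 Y122.831 F1750
G01 X49.532 Y126.083 F1750
G01 X43.791 Y127.225 F1750
G01 X38.050 Y126.083 F1750
G01 X33.182 Y122.831 F1750
G01 X29.930 Y117.963 F1750
G01 X28.788 Y112.222 F1750
G01 X29.930 Y106.481 F1750
G01 X33.182 Y101.613 F1750
G01 X38.050 Y98.361 F1750
G01 X43.791 Y97.219 F1750
G01 X49.532 Y98.361 F1750
G01 X54.400 Y101.613 F1750
G01 X57.652 Y106.481 F1750
G01 X58.794 Y112.222 F1750
M5
G00 X0.000 Y0.000

1 u = 1 mm; y_m = 132.668 − y.

[1] `<path>` rectangle, #ff8800→engrave S324 F3989: (37.874,120.711) → (71.893,120.711) → (71.893,88.515) → (37.874,88.515) → (37.874,120.711) (closed)

[2] `<circle>` circle, #ff0000→score S618 F1750: (58.794,112.222) → (57.652,117.963) → (54.400,122.831) → (49.532,126.083) → (43.791,127.225) → (38.050,126.083) → (33.182,122.831) → (29.930,117.963) → (28.788,112.222) → (29.930,106.481) → (33.182,101.613) → (38.050,98.361) → (43.791,97.219) → (49.532,98.361) → (54.400,101.613) → (57.652,106.481) → (58.794,112.222) (closed)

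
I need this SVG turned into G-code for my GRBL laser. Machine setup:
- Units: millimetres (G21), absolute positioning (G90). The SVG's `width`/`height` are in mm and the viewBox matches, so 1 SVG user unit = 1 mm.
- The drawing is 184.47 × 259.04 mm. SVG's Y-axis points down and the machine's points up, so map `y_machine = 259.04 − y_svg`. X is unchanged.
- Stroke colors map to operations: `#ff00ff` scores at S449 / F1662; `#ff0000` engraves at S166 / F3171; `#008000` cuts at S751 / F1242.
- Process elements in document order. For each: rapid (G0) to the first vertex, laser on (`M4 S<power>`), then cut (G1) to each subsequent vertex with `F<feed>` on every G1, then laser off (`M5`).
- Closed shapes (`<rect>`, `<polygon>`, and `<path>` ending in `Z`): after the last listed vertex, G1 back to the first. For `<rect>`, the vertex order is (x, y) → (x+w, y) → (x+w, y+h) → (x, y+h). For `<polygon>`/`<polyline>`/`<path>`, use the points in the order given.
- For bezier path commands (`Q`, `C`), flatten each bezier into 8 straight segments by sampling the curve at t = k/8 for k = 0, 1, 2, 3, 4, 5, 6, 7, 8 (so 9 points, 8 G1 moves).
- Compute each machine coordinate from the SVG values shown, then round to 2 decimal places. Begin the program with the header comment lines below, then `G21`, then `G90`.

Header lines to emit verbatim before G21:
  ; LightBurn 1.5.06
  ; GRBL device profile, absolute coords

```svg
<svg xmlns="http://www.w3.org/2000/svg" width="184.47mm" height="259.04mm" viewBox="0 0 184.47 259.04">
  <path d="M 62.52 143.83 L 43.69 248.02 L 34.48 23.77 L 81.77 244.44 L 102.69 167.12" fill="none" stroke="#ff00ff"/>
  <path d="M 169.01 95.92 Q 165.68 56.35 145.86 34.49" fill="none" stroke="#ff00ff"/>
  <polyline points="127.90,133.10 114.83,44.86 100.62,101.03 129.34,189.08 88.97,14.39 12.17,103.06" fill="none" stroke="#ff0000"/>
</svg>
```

1 u = 1 mm; y_m = 259.04 − y.

[1] `<path>` open polyline, #ff00ff→score S449 F1662: (62.52,115.21) → (43.69,11.02) → (34.48,235.27) → (81.77,14.60) → (102.69,91.92)

[2] `<path>` quadratic bezier, #ff00ff→score S449 F1662: (169.01,163.12) → (167.92,172.74) → (166.31,181.80) → (164.19,190.31) → (161.56,198.26) → (158.41,205.66) → (154.74,212.51) → (150.56,218.81) → (145.86,224.55)

[3] `<polyline>` open polyline, #ff0000→engrave S166 F3171: (127.90,125.94) → (114.83,214.18) → (100.62,158.01) → (129.34,69.96) → (88.97,244.65) → (12.17,155.98)

; LightBurn 1.5.06
; GRBL device profile, absolute coords
G21
G90
G0 X62.52 Y115.21
M4 S449
G1 X43.69 Y11.02 F1662
G1 X34.48 Y235.27 F1662
G1 X81.77 Y14.60 F1662
G1 X102.69 Y91.92 F1662
M5
G0 X169.01 Y163.12
M4 S449
G1 X167.92 Y172.74 F1662
G1 X166.31 Y181.80 F1662
G1 X164.19 Y190.31 F1662
G1 X161.56 Y198.26 F1662
G1 X158.41 Y205.66 F1662
G1 X154.74 Y212.51 F1662
G1 X150.56 Y218.81 F1662
G1 X145.86 Y224.55 F1662
M5
G0 X127.90 Y125.94
M4 S166
G1 X114.83 Y214.18 F3171
G1 X100.62 Y158.01 F3171
G1 X129.34 Y69.96 F3171
G1 X88.97 Y244.65 F3171
G1 X12.17 Y155.98 F3171
M5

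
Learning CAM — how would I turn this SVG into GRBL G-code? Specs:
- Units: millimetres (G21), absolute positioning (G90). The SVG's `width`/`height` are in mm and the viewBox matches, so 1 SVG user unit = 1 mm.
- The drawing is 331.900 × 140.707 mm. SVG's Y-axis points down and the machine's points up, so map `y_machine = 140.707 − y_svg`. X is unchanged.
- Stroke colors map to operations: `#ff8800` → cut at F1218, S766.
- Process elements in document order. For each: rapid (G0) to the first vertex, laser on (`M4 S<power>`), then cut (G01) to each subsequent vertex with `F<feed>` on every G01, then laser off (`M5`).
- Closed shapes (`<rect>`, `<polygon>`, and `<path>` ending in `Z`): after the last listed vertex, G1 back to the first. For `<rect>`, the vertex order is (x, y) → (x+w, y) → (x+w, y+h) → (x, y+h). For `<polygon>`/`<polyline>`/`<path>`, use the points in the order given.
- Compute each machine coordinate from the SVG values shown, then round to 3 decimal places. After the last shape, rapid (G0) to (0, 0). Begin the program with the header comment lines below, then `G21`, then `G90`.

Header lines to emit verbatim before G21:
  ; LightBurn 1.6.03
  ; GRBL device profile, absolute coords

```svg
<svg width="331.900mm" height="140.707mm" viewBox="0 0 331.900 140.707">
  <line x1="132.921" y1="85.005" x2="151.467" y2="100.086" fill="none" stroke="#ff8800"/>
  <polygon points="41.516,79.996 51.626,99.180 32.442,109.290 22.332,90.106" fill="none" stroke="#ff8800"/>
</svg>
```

; LightBurn 1.6.03
; GRBL device profile, absolute coords
G21
G90
G0 X132.921 Y55.702
M4 S766
G01 X151.467 Y40.621 F1218
M5
G0 X41.516 Y60.711
M4 S766
G01 X51.626 Y41.527 F1218
G01 X32.442 Y31.417 F1218
G01 X22.332 Y50.601 F1218
G01 X41.516 Y60.711 F1218
M5
G0 X0.000 Y0.000

Since the viewBox matches the mm dimensions, user units are millimetres directly. The only transform is the Y-flip y_m = 140.707 − y_svg.

Shape 1 is a line segment drawn with `<line>`. Its stroke #ff8800 means cut at S766, F1218. After flipping Y the toolpath is (132.921,55.702) → (151.467,40.621).

Shape 2 is a regular polygon drawn with `<polygon>`. Its stroke #ff8800 means cut at S766, F1218. After flipping Y the toolpath is (41.516,60.711) → (51.626,41.527) → (32.442,31.417) → (22.332,50.601) → (41.516,60.711), returning to the start.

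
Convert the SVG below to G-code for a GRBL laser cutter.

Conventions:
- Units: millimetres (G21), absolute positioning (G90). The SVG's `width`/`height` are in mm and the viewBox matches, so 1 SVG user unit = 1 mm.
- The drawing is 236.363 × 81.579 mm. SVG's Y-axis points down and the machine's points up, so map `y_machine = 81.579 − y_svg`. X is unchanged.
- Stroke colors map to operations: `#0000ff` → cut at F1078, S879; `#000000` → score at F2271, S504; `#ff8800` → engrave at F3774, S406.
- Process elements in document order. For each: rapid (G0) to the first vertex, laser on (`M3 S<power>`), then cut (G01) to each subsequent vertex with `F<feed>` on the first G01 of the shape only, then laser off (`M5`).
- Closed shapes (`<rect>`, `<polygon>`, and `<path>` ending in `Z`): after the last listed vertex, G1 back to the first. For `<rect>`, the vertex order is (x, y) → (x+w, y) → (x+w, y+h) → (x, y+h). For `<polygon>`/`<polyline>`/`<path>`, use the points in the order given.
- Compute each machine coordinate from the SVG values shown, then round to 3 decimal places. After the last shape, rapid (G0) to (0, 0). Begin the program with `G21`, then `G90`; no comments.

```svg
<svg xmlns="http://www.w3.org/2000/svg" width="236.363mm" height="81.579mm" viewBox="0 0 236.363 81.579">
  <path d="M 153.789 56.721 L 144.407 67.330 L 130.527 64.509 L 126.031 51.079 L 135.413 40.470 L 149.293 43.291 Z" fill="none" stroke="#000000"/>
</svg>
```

G21
G90
G0 X153.789 Y24.858
M3 S504
G01 X144.407 Y14.249 F2271
G01 X130.527 Y17.070
G01 X126.031 Y30.500
G01 X135.413 Y41.109
G01 X149.293 Y38.288
G01 X153.789 Y24.858
M5
G0 X0.000 Y0.000

1 u = 1 mm; y_m = 81.579 − y.

[1] `<path>` regular polygon, #000000→score S504 F2271: (153.789,24.858) → (144.407,14.249) → (130.527,17.070) → (126.031,30.500) → (135.413,41.109) → (149.293,38.288) → (153.789,24.858) (closed)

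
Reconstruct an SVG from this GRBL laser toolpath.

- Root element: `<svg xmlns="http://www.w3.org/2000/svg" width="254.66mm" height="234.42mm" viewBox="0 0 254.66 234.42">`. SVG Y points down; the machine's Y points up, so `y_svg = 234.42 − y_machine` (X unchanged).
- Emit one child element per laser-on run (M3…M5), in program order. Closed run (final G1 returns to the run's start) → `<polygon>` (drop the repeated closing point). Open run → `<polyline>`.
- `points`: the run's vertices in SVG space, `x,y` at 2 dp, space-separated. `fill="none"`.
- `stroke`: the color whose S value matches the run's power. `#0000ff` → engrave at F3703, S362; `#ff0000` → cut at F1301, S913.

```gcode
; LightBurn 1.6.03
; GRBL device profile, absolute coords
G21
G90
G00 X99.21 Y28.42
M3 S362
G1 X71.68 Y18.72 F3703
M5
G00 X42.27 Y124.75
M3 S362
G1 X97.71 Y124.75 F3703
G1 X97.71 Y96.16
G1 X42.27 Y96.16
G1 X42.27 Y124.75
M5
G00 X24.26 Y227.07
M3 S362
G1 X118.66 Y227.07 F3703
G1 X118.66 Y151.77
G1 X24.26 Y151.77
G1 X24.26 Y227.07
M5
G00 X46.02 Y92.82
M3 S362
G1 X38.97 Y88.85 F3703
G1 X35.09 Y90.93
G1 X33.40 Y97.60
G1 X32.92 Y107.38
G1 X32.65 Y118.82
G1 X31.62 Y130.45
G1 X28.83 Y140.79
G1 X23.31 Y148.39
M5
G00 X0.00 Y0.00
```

Each laser-on run becomes one SVG element. Flip Y back into SVG space with y_svg = 234.42 − y_machine. Every run uses S362, so all elements get stroke `#0000ff` (engrave).

Run 1: The run is open, so emit a `<polyline>` with points (Y-flipped): 99.21,206.00 71.68,215.70.

Run 2: The run returns to its start, so emit a `<polygon>` with points (Y-flipped): 42.27,109.67 97.71,109.67 97.71,138.26 42.27,138.26.

Run 3: The run returns to its start, so emit a `<polygon>` with points (Y-flipped): 24.26,7.35 118.66,7.35 118.66,82.65 24.26,82.65.

Run 4: The run is open, so emit a `<polyline>` with points (Y-flipped): 46.02,141.60 38.97,145.57 35.09,143.49 33.40,136.82 32.92,127.04 32.65,115.60 31.62,103.97 28.83,93.63 23.31,86.03.

<svg xmlns="http://www.w3.org/2000/svg" width="254.66mm" height="234.42mm" viewBox="0 0 254.66 234.42">
  <polyline points="99.21,206.00 71.68,215.70" fill="none" stroke="#0000ff"/>
  <polygon points="42.27,109.67 97.71,109.67 97.71,138.26 42.27,138.26" fill="none" stroke="#0000ff"/>
  <polygon points="24.26,7.35 118.66,7.35 118.66,82.65 24.26,82.65" fill="none" stroke="#0000ff"/>
  <polyline points="46.02,141.60 38.97,145.57 35.09,143.49 33.40,136.82 32.92,127.04 32.65,115.60 31.62,103.97 28.83,93.63 23.31,86.03" fill="none" stroke="#0000ff"/>
</svg>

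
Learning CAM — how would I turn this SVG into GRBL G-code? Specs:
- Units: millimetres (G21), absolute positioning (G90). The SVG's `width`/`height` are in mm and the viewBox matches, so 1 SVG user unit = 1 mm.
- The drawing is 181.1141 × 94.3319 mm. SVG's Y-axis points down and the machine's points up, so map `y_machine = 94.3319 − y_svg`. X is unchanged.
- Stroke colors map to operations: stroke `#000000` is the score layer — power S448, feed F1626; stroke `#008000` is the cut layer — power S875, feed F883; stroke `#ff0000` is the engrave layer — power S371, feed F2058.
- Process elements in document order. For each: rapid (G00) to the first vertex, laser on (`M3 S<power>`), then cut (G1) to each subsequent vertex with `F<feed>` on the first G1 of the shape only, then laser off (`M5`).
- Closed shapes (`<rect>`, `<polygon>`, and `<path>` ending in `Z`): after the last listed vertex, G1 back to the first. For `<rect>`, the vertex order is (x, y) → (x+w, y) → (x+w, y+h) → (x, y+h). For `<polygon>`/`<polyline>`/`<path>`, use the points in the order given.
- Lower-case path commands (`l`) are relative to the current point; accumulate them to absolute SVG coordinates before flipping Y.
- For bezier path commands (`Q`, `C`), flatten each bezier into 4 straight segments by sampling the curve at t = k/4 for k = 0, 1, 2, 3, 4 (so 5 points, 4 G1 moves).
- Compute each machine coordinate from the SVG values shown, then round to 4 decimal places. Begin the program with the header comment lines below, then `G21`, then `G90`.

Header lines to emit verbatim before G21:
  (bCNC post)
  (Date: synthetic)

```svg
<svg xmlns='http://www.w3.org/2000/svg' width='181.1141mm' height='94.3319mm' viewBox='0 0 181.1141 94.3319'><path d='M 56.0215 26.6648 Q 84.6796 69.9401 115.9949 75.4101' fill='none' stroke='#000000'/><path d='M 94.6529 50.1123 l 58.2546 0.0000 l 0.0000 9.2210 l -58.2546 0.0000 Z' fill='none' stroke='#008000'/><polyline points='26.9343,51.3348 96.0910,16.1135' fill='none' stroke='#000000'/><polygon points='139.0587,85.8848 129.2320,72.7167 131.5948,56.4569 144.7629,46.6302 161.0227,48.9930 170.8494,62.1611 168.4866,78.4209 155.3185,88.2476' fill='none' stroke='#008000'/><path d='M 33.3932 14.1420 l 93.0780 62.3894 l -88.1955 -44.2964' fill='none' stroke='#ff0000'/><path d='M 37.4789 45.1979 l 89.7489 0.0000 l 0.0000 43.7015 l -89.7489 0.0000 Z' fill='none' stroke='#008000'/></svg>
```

Since the viewBox matches the mm dimensions, user units are millimetres directly. The only transform is the Y-flip y_m = 94.3319 − y_svg.

Shape 1 is a quadratic bezier drawn with `<path>`. Its stroke #000000 means score at S448, F1626. After flipping Y the toolpath is (56.0215,67.6671) → (70.5166,48.3923) → (85.3439,33.8431) → (100.5033,24.0196) → (115.9949,18.9218).

Shape 2 is a rectangle drawn with `<path>`. Its stroke #008000 means cut at S875, F883. After flipping Y the toolpath is (94.6529,44.2196) → (152.9075,44.2196) → (152.9075,34.9986) → (94.6529,34.9986) → (94.6529,44.2196), returning to the start.

Shape 3 is a line segment drawn with `<polyline>`. Its stroke #000000 means score at S448, F1626. After flipping Y the toolpath is (26.9343,42.9971) → (96.0910,78.2184).

Shape 4 is a regular polygon drawn with `<polygon>`. Its stroke #008000 means cut at S875, F883. After flipping Y the toolpath is (139.0587,8.4471) → (129.2320,21.6152) → (131.5948,37.8750) → (144.7629,47.7017) → (161.0227,45.3389) → (170.8494,32.1708) → (168.4866,15.9110) → (155.3185,6.0843) → (139.0587,8.4471), returning to the start.

Shape 5 is a open polyline drawn with `<path>`. Its stroke #ff0000 means engrave at S371, F2058. After flipping Y the toolpath is (33.3932,80.1899) → (126.4712,17.8005) → (38.2757,62.0969).

Shape 6 is a rectangle drawn with `<path>`. Its stroke #008000 means cut at S875, F883. After flipping Y the toolpath is (37.4789,49.1340) → (127.2278,49.1340) → (127.2278,5.4325) → (37.4789,5.4325) → (37.4789,49.1340), returning to the start.

(bCNC post)
(Date: synthetic)
G21
G90
G00 X56.0215 Y67.6671
M3 S448
G1 X70.5166 Y48.3923 F1626
G1 X85.3439 Y33.8431
G1 X100.5033 Y24.0196
G1 X115.9949 Y18.9218
M5
G00 X94.6529 Y44.2196
M3 S875
G1 X152.9075 Y44.2196 F883
G1 X152.9075 Y34.9986
G1 X94.6529 Y34.9986
G1 X94.6529 Y44.2196
M5
G00 X26.9343 Y42.9971
M3 S448
G1 X96.0910 Y78.2184 F1626
M5
G00 X139.0587 Y8.4471
M3 S875
G1 X129.2320 Y21.6152 F883
G1 X131.5948 Y37.8750
G1 X144.7629 Y47.7017
G1 X161.0227 Y45.3389
G1 X170.8494 Y32.1708
G1 X168.4866 Y15.9110
G1 X155.3185 Y6.0843
G1 X139.0587 Y8.4471
M5
G00 X33.3932 Y80.1899
M3 S371
G1 X126.4712 Y17.8005 F2058
G1 X38.2757 Y62.0969
M5
G00 X37.4789 Y49.1340
M3 S875
G1 X127.2278 Y49.1340 F883
G1 X127.2278 Y5.4325
G1 X37.4789 Y5.4325
G1 X37.4789 Y49.1340
M5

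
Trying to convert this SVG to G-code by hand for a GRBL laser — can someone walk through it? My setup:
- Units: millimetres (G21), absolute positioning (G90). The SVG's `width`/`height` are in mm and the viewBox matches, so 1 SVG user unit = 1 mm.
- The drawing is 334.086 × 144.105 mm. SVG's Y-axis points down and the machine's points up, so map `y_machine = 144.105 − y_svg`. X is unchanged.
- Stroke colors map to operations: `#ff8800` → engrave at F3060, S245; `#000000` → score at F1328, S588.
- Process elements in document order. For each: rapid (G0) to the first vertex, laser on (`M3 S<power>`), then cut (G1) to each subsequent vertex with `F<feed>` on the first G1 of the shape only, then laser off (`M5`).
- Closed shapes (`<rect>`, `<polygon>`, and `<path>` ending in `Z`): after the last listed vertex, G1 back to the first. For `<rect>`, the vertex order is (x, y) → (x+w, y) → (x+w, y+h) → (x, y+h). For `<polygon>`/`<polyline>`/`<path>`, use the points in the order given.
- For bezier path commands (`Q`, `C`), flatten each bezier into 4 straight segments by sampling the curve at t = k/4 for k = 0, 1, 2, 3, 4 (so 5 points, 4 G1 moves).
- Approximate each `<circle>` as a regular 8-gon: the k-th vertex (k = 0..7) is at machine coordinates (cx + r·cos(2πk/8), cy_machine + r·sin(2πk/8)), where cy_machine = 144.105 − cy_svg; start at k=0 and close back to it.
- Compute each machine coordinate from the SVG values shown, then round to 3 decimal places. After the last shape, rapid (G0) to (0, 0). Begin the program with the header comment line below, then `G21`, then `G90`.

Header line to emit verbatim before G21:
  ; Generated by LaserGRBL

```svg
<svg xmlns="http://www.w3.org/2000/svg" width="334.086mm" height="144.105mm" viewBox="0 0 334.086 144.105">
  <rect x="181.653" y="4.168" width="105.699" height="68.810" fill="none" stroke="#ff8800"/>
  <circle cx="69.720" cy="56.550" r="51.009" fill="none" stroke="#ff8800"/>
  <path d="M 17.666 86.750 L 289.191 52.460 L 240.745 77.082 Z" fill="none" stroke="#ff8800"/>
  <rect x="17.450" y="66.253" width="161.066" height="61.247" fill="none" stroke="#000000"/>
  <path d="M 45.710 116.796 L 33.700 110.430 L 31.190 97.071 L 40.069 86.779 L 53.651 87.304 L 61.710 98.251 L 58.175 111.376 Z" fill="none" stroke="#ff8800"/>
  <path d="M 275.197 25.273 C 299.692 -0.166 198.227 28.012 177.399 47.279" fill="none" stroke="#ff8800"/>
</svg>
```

; Generated by LaserGRBL
G21
G90
G0 X181.653 Y139.937
M3 S245
G1 X287.352 Y139.937 F3060
G1 X287.352 Y71.127
G1 X181.653 Y71.127
G1 X181.653 Y139.937
M5
G0 X120.729 Y87.555
M3 S245
G1 X105.789 Y123.624 F3060
G1 X69.720 Y138.564
G1 X33.651 Y123.624
G1 X18.711 Y87.555
G1 X33.651 Y51.486
G1 X69.720 Y36.546
G1 X105.789 Y51.486
G1 X120.729 Y87.555
M5
G0 X17.666 Y57.355
M3 S245
G1 X289.191 Y91.645 F3060
G1 X240.745 Y67.023
G1 X17.666 Y57.355
M5
G0 X17.450 Y77.852
M3 S588
G1 X178.516 Y77.852 F1328
G1 X178.516 Y16.605
G1 X17.450 Y16.605
G1 X17.450 Y77.852
M5
G0 X45.710 Y27.309
M3 S245
G1 X33.700 Y33.675 F3060
G1 X31.190 Y47.034
G1 X40.069 Y57.326
G1 X53.651 Y56.801
G1 X61.710 Y45.854
G1 X58.175 Y32.729
G1 X45.710 Y27.309
M5
G0 X275.197 Y118.832
M3 S245
G1 X273.179 Y128.835 F3060
G1 X243.294 Y124.594
G1 X204.911 Y111.970
G1 X177.399 Y96.826
M5
G0 X0.000 Y0.000

viewBox `0 0 334.086 144.105` with mm width/height → 1 unit = 1 mm. Flip: y_m = 144.105 − y_svg.

**Shape 1** — `<rect>` rectangle, stroke `#ff8800` → engrave (S245, F3060). Machine vertices: (181.653,139.937) → (287.352,139.937) → (287.352,71.127) → (181.653,71.127) → (181.653,139.937). Closed: final G1 returns to the first vertex.

**Shape 2** — `<circle>` circle, stroke `#ff8800` → engrave (S245, F3060). Machine vertices: (120.729,87.555) → (105.789,123.624) → (69.720,138.564) → (33.651,123.624) → (18.711,87.555) → (33.651,51.486) → (69.720,36.546) → (105.789,51.486) → (120.729,87.555). Closed: final G1 returns to the first vertex.

**Shape 3** — `<path>` closed polygon, stroke `#ff8800` → engrave (S245, F3060). Machine vertices: (17.666,57.355) → (289.191,91.645) → (240.745,67.023) → (17.666,57.355). Closed: final G1 returns to the first vertex.

**Shape 4** — `<rect>` rectangle, stroke `#000000` → score (S588, F1328). Machine vertices: (17.450,77.852) → (178.516,77.852) → (178.516,16.605) → (17.450,16.605) → (17.450,77.852). Closed: final G1 returns to the first vertex.

**Shape 5** — `<path>` regular polygon, stroke `#ff8800` → engrave (S245, F3060). Machine vertices: (45.710,27.309) → (33.700,33.675) → (31.190,47.034) → (40.069,57.326) → (53.651,56.801) → (61.710,45.854) → (58.175,32.729) → (45.710,27.309). Closed: final G1 returns to the first vertex.

**Shape 6** — `<path>` cubic bezier, stroke `#ff8800` → engrave (S245, F3060). Control points (SVG): P0=(275.197,25.273), P1=(299.692,-0.166), P2=(198.227,28.012), P3=(177.399,47.279); sampled at t=k/4. Machine vertices: (275.197,118.832) → (273.179,128.835) → (243.294,124.594) → (204.911,111.970) → (177.399,96.826). Open path.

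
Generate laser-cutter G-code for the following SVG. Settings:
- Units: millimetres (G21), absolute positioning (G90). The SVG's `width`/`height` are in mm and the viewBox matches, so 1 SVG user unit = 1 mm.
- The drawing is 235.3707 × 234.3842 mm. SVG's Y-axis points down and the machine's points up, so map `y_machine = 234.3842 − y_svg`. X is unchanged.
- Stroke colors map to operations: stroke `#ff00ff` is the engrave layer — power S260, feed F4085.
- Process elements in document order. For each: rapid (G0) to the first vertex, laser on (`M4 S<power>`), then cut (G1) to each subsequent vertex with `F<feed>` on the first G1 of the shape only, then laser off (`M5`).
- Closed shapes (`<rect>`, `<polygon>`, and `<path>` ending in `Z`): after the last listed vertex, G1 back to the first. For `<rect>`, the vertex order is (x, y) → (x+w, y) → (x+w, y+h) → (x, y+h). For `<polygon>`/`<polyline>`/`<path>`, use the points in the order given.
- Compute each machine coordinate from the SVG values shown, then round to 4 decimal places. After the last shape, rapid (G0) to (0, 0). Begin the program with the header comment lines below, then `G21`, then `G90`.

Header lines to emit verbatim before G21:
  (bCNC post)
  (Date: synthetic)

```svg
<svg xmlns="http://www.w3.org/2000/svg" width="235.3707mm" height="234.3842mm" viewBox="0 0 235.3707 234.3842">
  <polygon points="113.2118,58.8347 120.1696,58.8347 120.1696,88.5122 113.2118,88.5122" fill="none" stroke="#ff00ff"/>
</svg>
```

viewBox `0 0 235.3707 234.3842` with mm width/height → 1 unit = 1 mm. Flip: y_m = 234.3842 − y_svg.

**Shape 1** — `<polygon>` rectangle, stroke `#ff00ff` → engrave (S260, F4085). Machine vertices: (113.2118,175.5495) → (120.1696,175.5495) → (120.1696,145.8720) → (113.2118,145.8720) → (113.2118,175.5495). Closed: final G1 returns to the first vertex.

(bCNC post)
(Date: synthetic)
G21
G90
G0 X113.2118 Y175.5495
M4 S260
G1 X120.1696 Y175.5495 F4085
G1 X120.1696 Y145.8720
G1 X113.2118 Y145.8720
G1 X113.2118 Y175.5495
M5
G0 X0.0000 Y0.0000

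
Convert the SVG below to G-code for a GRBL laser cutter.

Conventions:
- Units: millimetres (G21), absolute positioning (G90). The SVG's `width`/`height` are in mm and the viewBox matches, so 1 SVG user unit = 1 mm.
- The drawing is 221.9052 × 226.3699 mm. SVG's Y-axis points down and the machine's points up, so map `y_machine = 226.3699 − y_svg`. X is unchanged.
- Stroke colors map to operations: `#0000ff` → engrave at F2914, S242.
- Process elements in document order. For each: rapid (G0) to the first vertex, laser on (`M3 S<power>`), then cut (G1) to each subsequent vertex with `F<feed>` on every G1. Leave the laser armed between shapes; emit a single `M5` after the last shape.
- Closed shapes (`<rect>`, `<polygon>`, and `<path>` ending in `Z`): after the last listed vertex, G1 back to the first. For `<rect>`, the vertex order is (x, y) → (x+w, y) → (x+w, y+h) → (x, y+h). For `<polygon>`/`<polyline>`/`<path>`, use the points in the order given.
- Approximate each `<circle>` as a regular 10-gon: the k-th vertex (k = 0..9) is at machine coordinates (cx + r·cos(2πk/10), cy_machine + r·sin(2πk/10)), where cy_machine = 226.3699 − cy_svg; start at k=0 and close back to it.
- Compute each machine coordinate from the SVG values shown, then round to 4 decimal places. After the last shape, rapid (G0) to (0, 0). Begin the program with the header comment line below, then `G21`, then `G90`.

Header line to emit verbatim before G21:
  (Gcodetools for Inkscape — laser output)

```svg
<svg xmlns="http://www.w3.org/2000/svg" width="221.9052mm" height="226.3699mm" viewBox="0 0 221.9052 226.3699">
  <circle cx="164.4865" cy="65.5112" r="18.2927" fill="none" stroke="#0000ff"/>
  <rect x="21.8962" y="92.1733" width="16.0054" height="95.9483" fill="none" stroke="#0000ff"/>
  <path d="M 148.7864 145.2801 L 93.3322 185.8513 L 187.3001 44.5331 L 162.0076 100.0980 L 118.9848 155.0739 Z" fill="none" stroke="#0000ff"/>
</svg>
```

1 u = 1 mm; y_m = 226.3699 − y.

[1] `<circle>` circle, #0000ff→engrave S242 F2914: (182.7792,160.8587) → (179.2856,171.6109) → (170.1393,178.2561) → (158.8337,178.2561) → (149.6874,171.6109) → (146.1938,160.8587) → (149.6874,150.1065) → (158.8337,143.4613) → (170.1393,143.4613) → (179.2856,150.1065) → (182.7792,160.8587) (closed)

[2] `<rect>` rectangle, #0000ff→engrave S242 F2914: (21.8962,134.1966) → (37.9016,134.1966) → (37.9016,38.2483) → (21.8962,38.2483) → (21.8962,134.1966) (closed)

[3] `<path>` closed polygon, #0000ff→engrave S242 F2914: (148.7864,81.0898) → (93.3322,40.5186) → (187.3001,181.8368) → (162.0076,126.2719) → (118.9848,71.2960) → (148.7864,81.0898) (closed)

(Gcodetools for Inkscape — laser output)
G21
G90
G0 X182.7792 Y160.8587
M3 S242
G1 X179.2856 Y171.6109 F2914
G1 X170.1393 Y178.2561 F2914
G1 X158.8337 Y178.2561 F2914
G1 X149.6874 Y171.6109 F2914
G1 X146.1938 Y160.8587 F2914
G1 X149.6874 Y150.1065 F2914
G1 X158.8337 Y143.4613 F2914
G1 X170.1393 Y143.4613 F2914
G1 X179.2856 Y150.1065 F2914
G1 X182.7792 Y160.8587 F2914
G0 X21.8962 Y134.1966
M3 S242
G1 X37.9016 Y134.1966 F2914
G1 X37.9016 Y38.2483 F2914
G1 X21.8962 Y38.2483 F2914
G1 X21.8962 Y134.1966 F2914
G0 X148.7864 Y81.0898
M3 S242
G1 X93.3322 Y40.5186 F2914
G1 X187.3001 Y181.8368 F2914
G1 X162.0076 Y126.2719 F2914
G1 X118.9848 Y71.2960 F2914
G1 X148.7864 Y81.0898 F2914
M5
G0 X0.0000 Y0.0000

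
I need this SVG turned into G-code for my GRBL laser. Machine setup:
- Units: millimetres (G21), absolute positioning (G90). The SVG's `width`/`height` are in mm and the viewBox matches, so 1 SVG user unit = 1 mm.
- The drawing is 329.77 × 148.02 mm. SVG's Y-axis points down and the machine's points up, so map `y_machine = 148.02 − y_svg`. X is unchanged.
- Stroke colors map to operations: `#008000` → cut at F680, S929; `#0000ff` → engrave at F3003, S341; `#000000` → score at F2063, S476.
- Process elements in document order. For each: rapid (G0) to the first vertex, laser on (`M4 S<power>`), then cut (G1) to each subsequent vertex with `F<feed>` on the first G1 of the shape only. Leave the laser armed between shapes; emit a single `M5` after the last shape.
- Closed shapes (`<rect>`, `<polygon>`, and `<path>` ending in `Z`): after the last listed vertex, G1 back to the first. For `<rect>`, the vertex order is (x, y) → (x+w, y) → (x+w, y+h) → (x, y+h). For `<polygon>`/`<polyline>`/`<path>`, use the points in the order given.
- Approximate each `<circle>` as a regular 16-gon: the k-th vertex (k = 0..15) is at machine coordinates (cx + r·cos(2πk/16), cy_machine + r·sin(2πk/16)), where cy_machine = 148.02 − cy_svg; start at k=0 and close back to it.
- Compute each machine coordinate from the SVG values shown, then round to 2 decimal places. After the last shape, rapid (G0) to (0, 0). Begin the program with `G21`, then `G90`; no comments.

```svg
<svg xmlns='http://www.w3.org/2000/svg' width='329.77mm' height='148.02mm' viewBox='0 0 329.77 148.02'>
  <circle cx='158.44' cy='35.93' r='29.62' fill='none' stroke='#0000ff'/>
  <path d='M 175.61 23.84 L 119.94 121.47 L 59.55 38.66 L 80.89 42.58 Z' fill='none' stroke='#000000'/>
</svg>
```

1 u = 1 mm; y_m = 148.02 − y.

[1] `<circle>` circle, #0000ff→engrave S341 F3003: (188.06,112.09) → (185.81,123.43) → (179.38,133.03) → (169.78,139.46) → (158.44,141.71) → (147.10,139.46) → (137.50,133.03) → (131.07,123.43) → (128.82,112.09) → (131.07,100.75) → (137.50,91.15) → (147.10,84.72) → (158.44,82.47) → (169.78,84.72) → (179.38,91.15) → (185.81,100.75) → (188.06,112.09) (closed)

[2] `<path>` closed polygon, #000000→score S476 F2063: (175.61,124.18) → (119.94,26.55) → (59.55,109.36) → (80.89,105.44) → (175.61,124.18) (closed)

G21
G90
G0 X188.06 Y112.09
M4 S341
G1 X185.81 Y123.43 F3003
G1 X179.38 Y133.03
G1 X169.78 Y139.46
G1 X158.44 Y141.71
G1 X147.10 Y139.46
G1 X137.50 Y133.03
G1 X131.07 Y123.43
G1 X128.82 Y112.09
G1 X131.07 Y100.75
G1 X137.50 Y91.15
G1 X147.10 Y84.72
G1 X158.44 Y82.47
G1 X169.78 Y84.72
G1 X179.38 Y91.15
G1 X185.81 Y100.75
G1 X188.06 Y112.09
G0 X175.61 Y124.18
M4 S476
G1 X119.94 Y26.55 F2063
G1 X59.55 Y109.36
G1 X80.89 Y105.44
G1 X175.61 Y124.18
M5
G0 X0.00 Y0.00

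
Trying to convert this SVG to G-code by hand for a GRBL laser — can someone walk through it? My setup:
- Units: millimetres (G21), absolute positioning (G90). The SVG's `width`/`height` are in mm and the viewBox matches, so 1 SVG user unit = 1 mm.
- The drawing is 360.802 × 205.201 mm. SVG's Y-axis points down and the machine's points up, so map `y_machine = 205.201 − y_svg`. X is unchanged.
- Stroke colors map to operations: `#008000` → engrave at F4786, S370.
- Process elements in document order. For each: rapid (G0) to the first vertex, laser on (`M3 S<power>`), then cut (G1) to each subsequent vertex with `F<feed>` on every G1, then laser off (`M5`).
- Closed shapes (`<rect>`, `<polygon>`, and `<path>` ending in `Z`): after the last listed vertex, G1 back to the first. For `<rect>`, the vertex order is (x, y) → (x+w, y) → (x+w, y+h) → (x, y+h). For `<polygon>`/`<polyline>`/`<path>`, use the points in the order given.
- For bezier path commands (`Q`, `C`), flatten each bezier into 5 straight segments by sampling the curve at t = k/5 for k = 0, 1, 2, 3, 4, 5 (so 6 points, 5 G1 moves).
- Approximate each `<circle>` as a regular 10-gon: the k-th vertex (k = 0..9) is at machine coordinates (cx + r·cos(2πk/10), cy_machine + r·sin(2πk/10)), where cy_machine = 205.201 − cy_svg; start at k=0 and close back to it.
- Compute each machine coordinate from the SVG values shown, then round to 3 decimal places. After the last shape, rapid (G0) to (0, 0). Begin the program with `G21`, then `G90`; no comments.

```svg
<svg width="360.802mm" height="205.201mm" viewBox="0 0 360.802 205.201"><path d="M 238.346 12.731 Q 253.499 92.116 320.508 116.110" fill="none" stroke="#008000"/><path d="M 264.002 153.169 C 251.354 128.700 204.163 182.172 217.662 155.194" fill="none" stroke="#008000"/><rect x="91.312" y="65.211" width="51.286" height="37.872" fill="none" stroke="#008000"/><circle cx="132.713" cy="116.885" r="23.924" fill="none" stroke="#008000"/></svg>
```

G21
G90
G0 X238.346 Y192.470
M3 S370
G1 X246.481 Y162.932 F4786
G1 X258.765 Y137.825 F4786
G1 X275.198 Y117.149 F4786
G1 X295.779 Y100.904 F4786
G1 X320.508 Y89.091 F4786
M5
G0 X264.002 Y52.032
M3 S370
G1 X253.030 Y58.628 F4786
G1 X238.339 Y54.120 F4786
G1 X224.499 Y46.112 F4786
G1 X216.084 Y42.207 F4786
G1 X217.662 Y50.007 F4786
M5
G0 X91.312 Y139.990
M3 S370
G1 X142.598 Y139.990 F4786
G1 X142.598 Y102.118 F4786
G1 X91.312 Y102.118 F4786
G1 X91.312 Y139.990 F4786
M5
G0 X156.637 Y88.316
M3 S370
G1 X152.068 Y102.378 F4786
G1 X140.106 Y111.069 F4786
G1 X125.320 Y111.069 F4786
G1 X113.358 Y102.378 F4786
G1 X108.789 Y88.316 F4786
G1 X113.358 Y74.254 F4786
G1 X125.320 Y65.563 F4786
G1 X140.106 Y65.563 F4786
G1 X152.068 Y74.254 F4786
G1 X156.637 Y88.316 F4786
M5
G0 X0.000 Y0.000

viewBox `0 0 360.802 205.201` with mm width/height → 1 unit = 1 mm. Flip: y_m = 205.201 − y_svg.

**Shape 1** — `<path>` quadratic bezier, stroke `#008000` → engrave (S370, F4786). Control points (SVG): P0=(238.346,12.731), P1=(253.499,92.116), P2=(320.508,116.110); sampled at t=k/5. Machine vertices: (238.346,192.470) → (246.481,162.932) → (258.765,137.825) → (275.198,117.149) → (295.779,100.904) → (320.508,89.091). Open path.

**Shape 2** — `<path>` cubic bezier, stroke `#008000` → engrave (S370, F4786). Control points (SVG): P0=(264.002,153.169), P1=(251.354,128.700), P2=(204.163,182.172), P3=(217.662,155.194); sampled at t=k/5. Machine vertices: (264.002,52.032) → (253.030,58.628) → (238.339,54.120) → (224.499,46.112) → (216.084,42.207) → (217.662,50.007). Open path.

**Shape 3** — `<rect>` rectangle, stroke `#008000` → engrave (S370, F4786). Machine vertices: (91.312,139.990) → (142.598,139.990) → (142.598,102.118) → (91.312,102.118) → (91.312,139.990). Closed: final G1 returns to the first vertex.

**Shape 4** — `<circle>` circle, stroke `#008000` → engrave (S370, F4786). Machine vertices: (156.637,88.316) → (152.068,102.378) → (140.106,111.069) → (125.320,111.069) → (113.358,102.378) → (108.789,88.316) → (113.358,74.254) → (125.320,65.563) → (140.106,65.563) → (152.068,74.254) → (156.637,88.316). Closed: final G1 returns to the first vertex.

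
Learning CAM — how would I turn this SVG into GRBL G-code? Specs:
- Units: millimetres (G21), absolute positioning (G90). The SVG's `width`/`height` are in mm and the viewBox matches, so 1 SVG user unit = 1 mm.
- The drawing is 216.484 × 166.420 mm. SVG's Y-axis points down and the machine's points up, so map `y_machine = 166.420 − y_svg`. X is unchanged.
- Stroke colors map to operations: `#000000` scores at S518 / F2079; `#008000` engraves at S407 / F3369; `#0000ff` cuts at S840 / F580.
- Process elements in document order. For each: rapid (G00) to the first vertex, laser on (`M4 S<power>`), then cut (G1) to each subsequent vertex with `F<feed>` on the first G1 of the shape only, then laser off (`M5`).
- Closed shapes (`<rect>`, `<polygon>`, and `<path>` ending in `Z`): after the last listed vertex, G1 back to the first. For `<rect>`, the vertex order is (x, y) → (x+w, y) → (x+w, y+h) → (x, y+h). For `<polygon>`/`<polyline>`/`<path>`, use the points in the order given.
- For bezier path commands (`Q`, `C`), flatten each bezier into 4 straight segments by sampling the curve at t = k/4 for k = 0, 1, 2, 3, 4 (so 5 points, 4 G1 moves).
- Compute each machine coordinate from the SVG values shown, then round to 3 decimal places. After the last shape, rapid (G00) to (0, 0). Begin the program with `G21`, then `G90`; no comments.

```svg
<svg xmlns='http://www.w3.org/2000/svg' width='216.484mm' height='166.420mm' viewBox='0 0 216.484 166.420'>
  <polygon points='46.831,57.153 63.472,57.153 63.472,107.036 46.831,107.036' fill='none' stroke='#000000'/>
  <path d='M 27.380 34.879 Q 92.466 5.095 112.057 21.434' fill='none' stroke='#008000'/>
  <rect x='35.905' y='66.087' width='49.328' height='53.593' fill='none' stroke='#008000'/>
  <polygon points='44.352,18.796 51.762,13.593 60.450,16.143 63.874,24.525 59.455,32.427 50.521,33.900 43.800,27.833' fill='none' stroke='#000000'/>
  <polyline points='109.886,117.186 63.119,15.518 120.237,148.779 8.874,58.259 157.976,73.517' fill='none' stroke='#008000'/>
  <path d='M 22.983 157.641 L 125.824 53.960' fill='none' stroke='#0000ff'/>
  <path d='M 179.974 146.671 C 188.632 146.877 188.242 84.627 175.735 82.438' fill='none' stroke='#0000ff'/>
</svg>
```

1 u = 1 mm; y_m = 166.420 − y.

[1] `<polygon>` rectangle, #000000→score S518 F2079: (46.831,109.267) → (63.472,109.267) → (63.472,59.384) → (46.831,59.384) → (46.831,109.267) (closed)

[2] `<path>` quadratic bezier, #008000→engrave S407 F3369: (27.380,131.541) → (57.080,143.550) → (81.092,149.794) → (99.418,150.273) → (112.057,144.986)

[3] `<rect>` rectangle, #008000→engrave S407 F3369: (35.905,100.333) → (85.233,100.333) → (85.233,46.740) → (35.905,46.740) → (35.905,100.333) (closed)

[4] `<polygon>` regular polygon, #000000→score S518 F2079: (44.352,147.624) → (51.762,152.827) → (60.450,150.277) → (63.874,141.895) → (59.455,133.993) → (50.521,132.520) → (43.800,138.587) → (44.352,147.624) (closed)

[5] `<polyline>` open polyline, #008000→engrave S407 F3369: (109.886,49.234) → (63.119,150.902) → (120.237,17.641) → (8.874,108.161) → (157.976,92.903)

[6] `<path>` line segment, #0000ff→cut S840 F580: (22.983,8.779) → (125.824,112.460)

[7] `<path>` cubic bezier, #0000ff→cut S840 F580: (179.974,19.749) → (184.723,29.391) → (185.791,50.967) → (182.891,72.993) → (175.735,83.982)

G21
G90
G00 X46.831 Y109.267
M4 S518
G1 X63.472 Y109.267 F2079
G1 X63.472 Y59.384
G1 X46.831 Y59.384
G1 X46.831 Y109.267
M5
G00 X27.380 Y131.541
M4 S407
G1 X57.080 Y143.550 F3369
G1 X81.092 Y149.794
G1 X99.418 Y150.273
G1 X112.057 Y144.986
M5
G00 X35.905 Y100.333
M4 S407
G1 X85.233 Y100.333 F3369
G1 X85.233 Y46.740
G1 X35.905 Y46.740
G1 X35.905 Y100.333
M5
G00 X44.352 Y147.624
M4 S518
G1 X51.762 Y152.827 F2079
G1 X60.450 Y150.277
G1 X63.874 Y141.895
G1 X59.455 Y133.993
G1 X50.521 Y132.520
G1 X43.800 Y138.587
G1 X44.352 Y147.624
M5
G00 X109.886 Y49.234
M4 S407
G1 X63.119 Y150.902 F3369
G1 X120.237 Y17.641
G1 X8.874 Y108.161
G1 X157.976 Y92.903
M5
G00 X22.983 Y8.779
M4 S840
G1 X125.824 Y112.460 F580
M5
G00 X179.974 Y19.749
M4 S840
G1 X184.723 Y29.391 F580
G1 X185.791 Y50.967
G1 X182.891 Y72.993
G1 X175.735 Y83.982
M5
G00 X0.000 Y0.000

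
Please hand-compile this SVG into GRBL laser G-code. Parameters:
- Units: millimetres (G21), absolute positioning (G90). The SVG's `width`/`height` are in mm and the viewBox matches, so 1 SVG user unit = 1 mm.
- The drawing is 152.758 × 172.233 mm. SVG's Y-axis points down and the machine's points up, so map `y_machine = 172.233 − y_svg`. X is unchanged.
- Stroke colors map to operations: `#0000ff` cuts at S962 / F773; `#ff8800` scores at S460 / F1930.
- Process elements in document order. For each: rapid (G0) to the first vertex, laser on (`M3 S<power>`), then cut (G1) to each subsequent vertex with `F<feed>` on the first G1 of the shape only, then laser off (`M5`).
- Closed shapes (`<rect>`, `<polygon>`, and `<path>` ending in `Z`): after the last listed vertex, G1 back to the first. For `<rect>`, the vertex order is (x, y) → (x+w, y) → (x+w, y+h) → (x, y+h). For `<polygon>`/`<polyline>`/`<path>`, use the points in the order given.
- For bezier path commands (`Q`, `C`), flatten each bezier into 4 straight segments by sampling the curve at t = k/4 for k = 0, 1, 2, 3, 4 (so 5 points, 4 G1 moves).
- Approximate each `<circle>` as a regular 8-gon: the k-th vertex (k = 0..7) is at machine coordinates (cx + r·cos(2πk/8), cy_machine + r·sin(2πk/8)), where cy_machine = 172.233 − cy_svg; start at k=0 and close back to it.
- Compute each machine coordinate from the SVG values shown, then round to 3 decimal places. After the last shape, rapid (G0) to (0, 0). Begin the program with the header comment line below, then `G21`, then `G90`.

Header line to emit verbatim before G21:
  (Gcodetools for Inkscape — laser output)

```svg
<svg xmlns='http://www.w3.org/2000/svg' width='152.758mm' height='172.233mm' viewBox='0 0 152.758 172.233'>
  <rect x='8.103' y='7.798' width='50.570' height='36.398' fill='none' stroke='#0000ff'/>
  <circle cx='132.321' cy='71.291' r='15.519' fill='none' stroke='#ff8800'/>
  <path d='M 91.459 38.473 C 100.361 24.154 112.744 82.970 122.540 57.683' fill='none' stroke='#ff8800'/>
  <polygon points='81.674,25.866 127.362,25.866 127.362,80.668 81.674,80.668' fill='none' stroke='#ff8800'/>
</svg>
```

1 u = 1 mm; y_m = 172.233 − y.

[1] `<rect>` rectangle, #0000ff→cut S962 F773: (8.103,164.435) → (58.673,164.435) → (58.673,128.037) → (8.103,128.037) → (8.103,164.435) (closed)

[2] `<circle>` circle, #ff8800→score S460 F1930: (147.840,100.942) → (143.295,111.916) → (132.321,116.461) → (121.347,111.916) → (116.802,100.942) → (121.347,89.968) → (132.321,85.423) → (143.295,89.968) → (147.840,100.942) (closed)

[3] `<path>` cubic bezier, #ff8800→score S460 F1930: (91.459,133.760) → (98.693,133.243) → (106.664,120.042) → (114.803,108.897) → (122.540,114.550)

[4] `<polygon>` rectangle, #ff8800→score S460 F1930: (81.674,146.367) → (127.362,146.367) → (127.362,91.565) → (81.674,91.565) → (81.674,146.367) (closed)

(Gcodetools for Inkscape — laser output)
G21
G90
G0 X8.103 Y164.435
M3 S962
G1 X58.673 Y164.435 F773
G1 X58.673 Y128.037
G1 X8.103 Y128.037
G1 X8.103 Y164.435
M5
G0 X147.840 Y100.942
M3 S460
G1 X143.295 Y111.916 F1930
G1 X132.321 Y116.461
G1 X121.347 Y111.916
G1 X116.802 Y100.942
G1 X121.347 Y89.968
G1 X132.321 Y85.423
G1 X143.295 Y89.968
G1 X147.840 Y100.942
M5
G0 X91.459 Y133.760
M3 S460
G1 X98.693 Y133.243 F1930
G1 X106.664 Y120.042
G1 X114.803 Y108.897
G1 X122.540 Y114.550
M5
G0 X81.674 Y146.367
M3 S460
G1 X127.362 Y146.367 F1930
G1 X127.362 Y91.565
G1 X81.674 Y91.565
G1 X81.674 Y146.367
M5
G0 X0.000 Y0.000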